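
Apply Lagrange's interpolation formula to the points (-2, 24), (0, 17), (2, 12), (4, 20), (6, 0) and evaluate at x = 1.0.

Lagrange interpolation formula:
P(x) = Σ yᵢ × Lᵢ(x)
where Lᵢ(x) = Π_{j≠i} (x - xⱼ)/(xᵢ - xⱼ)

L_0(1.0) = (1.0 - 0)/(-2 - 0) × (1.0 - 2)/(-2 - 2) × (1.0 - 4)/(-2 - 4) × (1.0 - 6)/(-2 - 6) = -0.039062
L_1(1.0) = (1.0 - (-2))/(0 - (-2)) × (1.0 - 2)/(0 - 2) × (1.0 - 4)/(0 - 4) × (1.0 - 6)/(0 - 6) = 0.468750
L_2(1.0) = (1.0 - (-2))/(2 - (-2)) × (1.0 - 0)/(2 - 0) × (1.0 - 4)/(2 - 4) × (1.0 - 6)/(2 - 6) = 0.703125
L_3(1.0) = (1.0 - (-2))/(4 - (-2)) × (1.0 - 0)/(4 - 0) × (1.0 - 2)/(4 - 2) × (1.0 - 6)/(4 - 6) = -0.156250
L_4(1.0) = (1.0 - (-2))/(6 - (-2)) × (1.0 - 0)/(6 - 0) × (1.0 - 2)/(6 - 2) × (1.0 - 4)/(6 - 4) = 0.023438

P(1.0) = 24×L_0(1.0) + 17×L_1(1.0) + 12×L_2(1.0) + 20×L_3(1.0) + 0×L_4(1.0)
P(1.0) = 12.343750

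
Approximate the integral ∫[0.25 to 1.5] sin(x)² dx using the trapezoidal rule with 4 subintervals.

f(x) = sin(x)²
a = 0.25, b = 1.5, n = 4
h = (b - a)/n = 0.312500

Trapezoidal rule: (h/2)[f(x₀) + 2f(x₁) + 2f(x₂) + ... + f(xₙ)]

x_0 = 0.2500, f(x_0) = 0.061209, coefficient = 1
x_1 = 0.5625, f(x_1) = 0.284412, coefficient = 2
x_2 = 0.8750, f(x_2) = 0.589123, coefficient = 2
x_3 = 1.1875, f(x_3) = 0.860139, coefficient = 2
x_4 = 1.5000, f(x_4) = 0.994996, coefficient = 1

I ≈ (0.312500/2) × 4.523553 = 0.706805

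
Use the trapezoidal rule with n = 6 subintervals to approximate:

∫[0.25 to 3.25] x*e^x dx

f(x) = x*e^x
a = 0.25, b = 3.25, n = 6
h = (b - a)/n = 0.500000

Trapezoidal rule: (h/2)[f(x₀) + 2f(x₁) + 2f(x₂) + ... + f(xₙ)]

x_0 = 0.2500, f(x_0) = 0.321006, coefficient = 1
x_1 = 0.7500, f(x_1) = 1.587750, coefficient = 2
x_2 = 1.2500, f(x_2) = 4.362929, coefficient = 2
x_3 = 1.7500, f(x_3) = 10.070555, coefficient = 2
x_4 = 2.2500, f(x_4) = 21.347406, coefficient = 2
x_5 = 2.7500, f(x_5) = 43.017238, coefficient = 2
x_6 = 3.2500, f(x_6) = 83.818605, coefficient = 1

I ≈ (0.500000/2) × 244.911364 = 61.227841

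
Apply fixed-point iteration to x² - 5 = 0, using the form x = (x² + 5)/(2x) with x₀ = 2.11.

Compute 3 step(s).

Equation: x² - 5 = 0
Fixed-point form: x = (x² + 5)/(2x)
x₀ = 2.11

x_1 = g(2.110000) = 2.239834
x_2 = g(2.239834) = 2.236071
x_3 = g(2.236071) = 2.236068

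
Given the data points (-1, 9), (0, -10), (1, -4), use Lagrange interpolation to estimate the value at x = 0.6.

Lagrange interpolation formula:
P(x) = Σ yᵢ × Lᵢ(x)
where Lᵢ(x) = Π_{j≠i} (x - xⱼ)/(xᵢ - xⱼ)

L_0(0.6) = (0.6 - 0)/(-1 - 0) × (0.6 - 1)/(-1 - 1) = -0.120000
L_1(0.6) = (0.6 - (-1))/(0 - (-1)) × (0.6 - 1)/(0 - 1) = 0.640000
L_2(0.6) = (0.6 - (-1))/(1 - (-1)) × (0.6 - 0)/(1 - 0) = 0.480000

P(0.6) = 9×L_0(0.6) + (-10)×L_1(0.6) + (-4)×L_2(0.6)
P(0.6) = -9.400000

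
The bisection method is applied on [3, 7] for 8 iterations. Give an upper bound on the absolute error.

Bisection error bound: |error| ≤ (b-a)/2^n
|error| ≤ (7 - 3)/2^8 = 4/2^8
|error| ≤ 0.0156250000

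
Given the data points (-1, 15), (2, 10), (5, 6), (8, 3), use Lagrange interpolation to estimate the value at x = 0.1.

Lagrange interpolation formula:
P(x) = Σ yᵢ × Lᵢ(x)
where Lᵢ(x) = Π_{j≠i} (x - xⱼ)/(xᵢ - xⱼ)

L_0(0.1) = (0.1 - 2)/(-1 - 2) × (0.1 - 5)/(-1 - 5) × (0.1 - 8)/(-1 - 8) = 0.454006
L_1(0.1) = (0.1 - (-1))/(2 - (-1)) × (0.1 - 5)/(2 - 5) × (0.1 - 8)/(2 - 8) = 0.788537
L_2(0.1) = (0.1 - (-1))/(5 - (-1)) × (0.1 - 2)/(5 - 2) × (0.1 - 8)/(5 - 8) = -0.305759
L_3(0.1) = (0.1 - (-1))/(8 - (-1)) × (0.1 - 2)/(8 - 2) × (0.1 - 5)/(8 - 5) = 0.063216

P(0.1) = 15×L_0(0.1) + 10×L_1(0.1) + 6×L_2(0.1) + 3×L_3(0.1)
P(0.1) = 13.050556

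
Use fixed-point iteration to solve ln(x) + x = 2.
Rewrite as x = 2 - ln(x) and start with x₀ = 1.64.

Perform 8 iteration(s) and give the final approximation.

Equation: ln(x) + x = 2
Fixed-point form: x = 2 - ln(x)
x₀ = 1.64

x_1 = g(1.640000) = 1.505304
x_2 = g(1.505304) = 1.591005
x_3 = g(1.591005) = 1.535634
x_4 = g(1.535634) = 1.571057
x_5 = g(1.571057) = 1.548252
x_6 = g(1.548252) = 1.562874
x_7 = g(1.562874) = 1.553474
x_8 = g(1.553474) = 1.559506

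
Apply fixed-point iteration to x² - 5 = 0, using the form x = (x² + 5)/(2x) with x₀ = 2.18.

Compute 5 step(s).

Equation: x² - 5 = 0
Fixed-point form: x = (x² + 5)/(2x)
x₀ = 2.18

x_1 = g(2.180000) = 2.236789
x_2 = g(2.236789) = 2.236068
x_3 = g(2.236068) = 2.236068
x_4 = g(2.236068) = 2.236068
x_5 = g(2.236068) = 2.236068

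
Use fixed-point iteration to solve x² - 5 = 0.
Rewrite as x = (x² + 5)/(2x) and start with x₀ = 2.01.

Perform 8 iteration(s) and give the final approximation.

Equation: x² - 5 = 0
Fixed-point form: x = (x² + 5)/(2x)
x₀ = 2.01

x_1 = g(2.010000) = 2.248781
x_2 = g(2.248781) = 2.236104
x_3 = g(2.236104) = 2.236068
x_4 = g(2.236068) = 2.236068
x_5 = g(2.236068) = 2.236068
x_6 = g(2.236068) = 2.236068
x_7 = g(2.236068) = 2.236068
x_8 = g(2.236068) = 2.236068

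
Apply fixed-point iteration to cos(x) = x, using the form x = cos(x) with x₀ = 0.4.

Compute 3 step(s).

Equation: cos(x) = x
Fixed-point form: x = cos(x)
x₀ = 0.4

x_1 = g(0.400000) = 0.921061
x_2 = g(0.921061) = 0.604976
x_3 = g(0.604976) = 0.822516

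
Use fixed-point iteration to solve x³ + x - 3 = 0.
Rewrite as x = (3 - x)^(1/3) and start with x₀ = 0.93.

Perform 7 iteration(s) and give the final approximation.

Equation: x³ + x - 3 = 0
Fixed-point form: x = (3 - x)^(1/3)
x₀ = 0.93

x_1 = g(0.930000) = 1.274452
x_2 = g(1.274452) = 1.199432
x_3 = g(1.199432) = 1.216568
x_4 = g(1.216568) = 1.212697
x_5 = g(1.212697) = 1.213574
x_6 = g(1.213574) = 1.213375
x_7 = g(1.213375) = 1.213420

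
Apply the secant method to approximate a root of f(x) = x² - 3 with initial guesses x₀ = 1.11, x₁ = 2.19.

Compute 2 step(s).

f(x) = x² - 3
x₀ = 1.11, x₁ = 2.19

Secant formula: x_{n+1} = x_n - f(x_n)(x_n - x_{n-1})/(f(x_n) - f(x_{n-1}))

Iteration 1:
  f(1.110000) = -1.767900
  f(2.190000) = 1.796100
  x_2 = 2.190000 - 1.796100×(2.190000 - 1.110000)/(1.796100 - (-1.767900))
       = 1.645727
Iteration 2:
  f(2.190000) = 1.796100
  f(1.645727) = -0.291582
  x_3 = 1.645727 - (-0.291582)×(1.645727 - 2.190000)/(-0.291582 - 1.796100)
       = 1.721745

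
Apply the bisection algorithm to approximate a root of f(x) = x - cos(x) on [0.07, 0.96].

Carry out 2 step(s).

f(x) = x - cos(x)
Initial interval: [0.07, 0.96]

Iteration 1:
  c_1 = (0.070000 + 0.960000)/2 = 0.515000
  f(c_1) = f(0.515000) = -0.355293
  f(a) × f(c) ≥ 0, new interval: [0.515000, 0.960000]
Iteration 2:
  c_2 = (0.515000 + 0.960000)/2 = 0.737500
  f(c_2) = f(0.737500) = -0.002652
  f(a) × f(c) ≥ 0, new interval: [0.737500, 0.960000]

After 2 iteration(s), the approximation is c_2 = 0.737500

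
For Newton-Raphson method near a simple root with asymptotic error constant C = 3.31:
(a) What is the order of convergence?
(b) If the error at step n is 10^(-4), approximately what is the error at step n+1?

(a) Newton-Raphson has quadratic (order 2) convergence near simple roots.
    This means |e_{n+1}| ≈ C|e_n|².

(b) With |e_n| = 10^(-4) and C = 3.31:
    |e_{n+1}| ≈ 3.31 × (10^(-4))² = 3.31 × 10^(-8)

(a) 2 (quadratic); (b) |e_{n+1}| ≈ 3.310e-08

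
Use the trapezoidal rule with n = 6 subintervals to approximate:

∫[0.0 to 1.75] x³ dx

f(x) = x³
a = 0.0, b = 1.75, n = 6
h = (b - a)/n = 0.291667

Trapezoidal rule: (h/2)[f(x₀) + 2f(x₁) + 2f(x₂) + ... + f(xₙ)]

x_0 = 0.0000, f(x_0) = 0.000000, coefficient = 1
x_1 = 0.2917, f(x_1) = 0.024812, coefficient = 2
x_2 = 0.5833, f(x_2) = 0.198495, coefficient = 2
x_3 = 0.8750, f(x_3) = 0.669922, coefficient = 2
x_4 = 1.1667, f(x_4) = 1.587963, coefficient = 2
x_5 = 1.4583, f(x_5) = 3.101490, coefficient = 2
x_6 = 1.7500, f(x_6) = 5.359375, coefficient = 1

I ≈ (0.291667/2) × 16.524740 = 2.409858
Exact value: 2.344727
Error: 0.065131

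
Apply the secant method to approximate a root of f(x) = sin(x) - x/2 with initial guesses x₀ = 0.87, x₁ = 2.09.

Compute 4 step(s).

f(x) = sin(x) - x/2
x₀ = 0.87, x₁ = 2.09

Secant formula: x_{n+1} = x_n - f(x_n)(x_n - x_{n-1})/(f(x_n) - f(x_{n-1}))

Iteration 1:
  f(0.870000) = 0.329329
  f(2.090000) = -0.176785
  x_2 = 2.090000 - (-0.176785)×(2.090000 - 0.870000)/(-0.176785 - 0.329329)
       = 1.663855
Iteration 2:
  f(2.090000) = -0.176785
  f(1.663855) = 0.163746
  x_3 = 1.663855 - 0.163746×(1.663855 - 2.090000)/(0.163746 - (-0.176785))
       = 1.868768
Iteration 3:
  f(1.663855) = 0.163746
  f(1.868768) = 0.021550
  x_4 = 1.868768 - 0.021550×(1.868768 - 1.663855)/(0.021550 - 0.163746)
       = 1.899823
Iteration 4:
  f(1.868768) = 0.021550
  f(1.899823) = -0.003554
  x_5 = 1.899823 - (-0.003554)×(1.899823 - 1.868768)/(-0.003554 - 0.021550)
       = 1.895426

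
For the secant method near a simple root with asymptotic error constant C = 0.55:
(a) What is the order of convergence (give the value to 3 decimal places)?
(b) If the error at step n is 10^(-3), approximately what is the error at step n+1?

(a) Secant method has superlinear convergence with order φ = (1+√5)/2 ≈ 1.618.
    This means |e_{n+1}| ≈ C|e_n|^1.618.

(b) With |e_n| = 10^(-3) and C = 0.55:
    |e_{n+1}| ≈ 0.55 × (10^(-3))^1.618 = 0.55 × 10^(-4.85)

(a) ≈ 1.618 (golden ratio); (b) |e_{n+1}| ≈ 7.696e-06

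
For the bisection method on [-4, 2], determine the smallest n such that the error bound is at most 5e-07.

We need (b-a)/2^n ≤ 5e-07
(2 - (-4))/2^n ≤ 5e-07
6/2^n ≤ 5e-07
2^n ≥ 12000000
n ≥ log₂(12000000) = 23.52
n ≥ 24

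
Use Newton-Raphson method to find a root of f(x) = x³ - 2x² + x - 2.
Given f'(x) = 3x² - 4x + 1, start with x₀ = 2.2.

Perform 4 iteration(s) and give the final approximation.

f(x) = x³ - 2x² + x - 2
f'(x) = 3x² - 4x + 1
x₀ = 2.2

Newton-Raphson formula: x_{n+1} = x_n - f(x_n)/f'(x_n)

Iteration 1:
  f(2.200000) = 1.168000
  f'(2.200000) = 6.720000
  x_1 = 2.200000 - 1.168000/6.720000 = 2.026190
Iteration 2:
  f(2.026190) = 0.133714
  f'(2.026190) = 5.211582
  x_2 = 2.026190 - 0.133714/5.211582 = 2.000533
Iteration 3:
  f(2.000533) = 0.002668
  f'(2.000533) = 5.004268
  x_3 = 2.000533 - 0.002668/5.004268 = 2.000000
Iteration 4:
  f(2.000000) = 0.000001
  f'(2.000000) = 5.000002
  x_4 = 2.000000 - 0.000001/5.000002 = 2.000000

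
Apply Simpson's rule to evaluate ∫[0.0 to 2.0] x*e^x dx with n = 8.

f(x) = x*e^x
a = 0.0, b = 2.0, n = 8
h = (b - a)/n = 0.250000

Simpson's rule: (h/3)[f(x₀) + 4f(x₁) + 2f(x₂) + ... + f(xₙ)]

x_0 = 0.0000, f(x_0) = 0.000000, coefficient = 1
x_1 = 0.2500, f(x_1) = 0.321006, coefficient = 4
x_2 = 0.5000, f(x_2) = 0.824361, coefficient = 2
x_3 = 0.7500, f(x_3) = 1.587750, coefficient = 4
x_4 = 1.0000, f(x_4) = 2.718282, coefficient = 2
x_5 = 1.2500, f(x_5) = 4.362929, coefficient = 4
x_6 = 1.5000, f(x_6) = 6.722534, coefficient = 2
x_7 = 1.7500, f(x_7) = 10.070555, coefficient = 4
x_8 = 2.0000, f(x_8) = 14.778112, coefficient = 1

I ≈ (0.250000/3) × 100.677423 = 8.389785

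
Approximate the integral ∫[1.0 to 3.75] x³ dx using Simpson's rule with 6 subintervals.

f(x) = x³
a = 1.0, b = 3.75, n = 6
h = (b - a)/n = 0.458333

Simpson's rule: (h/3)[f(x₀) + 4f(x₁) + 2f(x₂) + ... + f(xₙ)]

x_0 = 1.0000, f(x_0) = 1.000000, coefficient = 1
x_1 = 1.4583, f(x_1) = 3.101490, coefficient = 4
x_2 = 1.9167, f(x_2) = 7.041088, coefficient = 2
x_3 = 2.3750, f(x_3) = 13.396484, coefficient = 4
x_4 = 2.8333, f(x_4) = 22.745370, coefficient = 2
x_5 = 3.2917, f(x_5) = 35.665437, coefficient = 4
x_6 = 3.7500, f(x_6) = 52.734375, coefficient = 1

I ≈ (0.458333/3) × 321.960938 = 49.188477
Exact value: 49.188477
Error: 0.000000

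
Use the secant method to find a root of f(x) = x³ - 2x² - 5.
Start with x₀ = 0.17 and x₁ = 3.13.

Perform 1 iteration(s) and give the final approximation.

f(x) = x³ - 2x² - 5
x₀ = 0.17, x₁ = 3.13

Secant formula: x_{n+1} = x_n - f(x_n)(x_n - x_{n-1})/(f(x_n) - f(x_{n-1}))

Iteration 1:
  f(0.170000) = -5.052887
  f(3.130000) = 6.070497
  x_2 = 3.130000 - 6.070497×(3.130000 - 0.170000)/(6.070497 - (-5.052887))
       = 1.514604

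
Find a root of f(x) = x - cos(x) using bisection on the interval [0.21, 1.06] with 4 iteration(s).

f(x) = x - cos(x)
Initial interval: [0.21, 1.06]

Iteration 1:
  c_1 = (0.210000 + 1.060000)/2 = 0.635000
  f(c_1) = f(0.635000) = -0.170072
  f(a) × f(c) ≥ 0, new interval: [0.635000, 1.060000]
Iteration 2:
  c_2 = (0.635000 + 1.060000)/2 = 0.847500
  f(c_2) = f(0.847500) = 0.185641
  f(a) × f(c) < 0, new interval: [0.635000, 0.847500]
Iteration 3:
  c_3 = (0.635000 + 0.847500)/2 = 0.741250
  f(c_3) = f(0.741250) = 0.003625
  f(a) × f(c) < 0, new interval: [0.635000, 0.741250]
Iteration 4:
  c_4 = (0.635000 + 0.741250)/2 = 0.688125
  f(c_4) = f(0.688125) = -0.084313
  f(a) × f(c) ≥ 0, new interval: [0.688125, 0.741250]

After 4 iteration(s), the approximation is c_4 = 0.688125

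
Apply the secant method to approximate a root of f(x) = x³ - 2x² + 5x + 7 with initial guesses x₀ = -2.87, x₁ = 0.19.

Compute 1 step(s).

f(x) = x³ - 2x² + 5x + 7
x₀ = -2.87, x₁ = 0.19

Secant formula: x_{n+1} = x_n - f(x_n)(x_n - x_{n-1})/(f(x_n) - f(x_{n-1}))

Iteration 1:
  f(-2.870000) = -47.463703
  f(0.190000) = 7.884659
  x_2 = 0.190000 - 7.884659×(0.190000 - (-2.870000))/(7.884659 - (-47.463703))
       = -0.245913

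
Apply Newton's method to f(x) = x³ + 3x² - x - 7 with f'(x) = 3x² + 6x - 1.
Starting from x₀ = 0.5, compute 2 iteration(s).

f(x) = x³ + 3x² - x - 7
f'(x) = 3x² + 6x - 1
x₀ = 0.5

Newton-Raphson formula: x_{n+1} = x_n - f(x_n)/f'(x_n)

Iteration 1:
  f(0.500000) = -6.625000
  f'(0.500000) = 2.750000
  x_1 = 0.500000 - (-6.625000)/2.750000 = 2.909091
Iteration 2:
  f(2.909091) = 40.098422
  f'(2.909091) = 41.842975
  x_2 = 2.909091 - 40.098422/41.842975 = 1.950784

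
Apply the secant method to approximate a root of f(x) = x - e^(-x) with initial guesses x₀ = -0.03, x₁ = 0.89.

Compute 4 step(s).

f(x) = x - e^(-x)
x₀ = -0.03, x₁ = 0.89

Secant formula: x_{n+1} = x_n - f(x_n)(x_n - x_{n-1})/(f(x_n) - f(x_{n-1}))

Iteration 1:
  f(-0.030000) = -1.060455
  f(0.890000) = 0.479344
  x_2 = 0.890000 - 0.479344×(0.890000 - (-0.030000))/(0.479344 - (-1.060455))
       = 0.603601
Iteration 2:
  f(0.890000) = 0.479344
  f(0.603601) = 0.056762
  x_3 = 0.603601 - 0.056762×(0.603601 - 0.890000)/(0.056762 - 0.479344)
       = 0.565131
Iteration 3:
  f(0.603601) = 0.056762
  f(0.565131) = -0.003154
  x_4 = 0.565131 - (-0.003154)×(0.565131 - 0.603601)/(-0.003154 - 0.056762)
       = 0.567156
Iteration 4:
  f(0.565131) = -0.003154
  f(0.567156) = 0.000021
  x_5 = 0.567156 - 0.000021×(0.567156 - 0.565131)/(0.000021 - (-0.003154))
       = 0.567143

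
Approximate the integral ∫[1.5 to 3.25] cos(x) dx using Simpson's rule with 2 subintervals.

f(x) = cos(x)
a = 1.5, b = 3.25, n = 2
h = (b - a)/n = 0.875000

Simpson's rule: (h/3)[f(x₀) + 4f(x₁) + 2f(x₂) + ... + f(xₙ)]

x_0 = 1.5000, f(x_0) = 0.070737, coefficient = 1
x_1 = 2.3750, f(x_1) = -0.720278, coefficient = 4
x_2 = 3.2500, f(x_2) = -0.994130, coefficient = 1

I ≈ (0.875000/3) × -3.804506 = -1.109648
Exact value: -1.105690
Error: 0.003958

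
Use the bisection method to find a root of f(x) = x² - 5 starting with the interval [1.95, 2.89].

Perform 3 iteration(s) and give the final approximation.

f(x) = x² - 5
Initial interval: [1.95, 2.89]

Iteration 1:
  c_1 = (1.950000 + 2.890000)/2 = 2.420000
  f(c_1) = f(2.420000) = 0.856400
  f(a) × f(c) < 0, new interval: [1.950000, 2.420000]
Iteration 2:
  c_2 = (1.950000 + 2.420000)/2 = 2.185000
  f(c_2) = f(2.185000) = -0.225775
  f(a) × f(c) ≥ 0, new interval: [2.185000, 2.420000]
Iteration 3:
  c_3 = (2.185000 + 2.420000)/2 = 2.302500
  f(c_3) = f(2.302500) = 0.301506
  f(a) × f(c) < 0, new interval: [2.185000, 2.302500]

After 3 iteration(s), the approximation is c_3 = 2.302500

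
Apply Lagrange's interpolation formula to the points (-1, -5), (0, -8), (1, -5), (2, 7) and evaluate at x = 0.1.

Lagrange interpolation formula:
P(x) = Σ yᵢ × Lᵢ(x)
where Lᵢ(x) = Π_{j≠i} (x - xⱼ)/(xᵢ - xⱼ)

L_0(0.1) = (0.1 - 0)/(-1 - 0) × (0.1 - 1)/(-1 - 1) × (0.1 - 2)/(-1 - 2) = -0.028500
L_1(0.1) = (0.1 - (-1))/(0 - (-1)) × (0.1 - 1)/(0 - 1) × (0.1 - 2)/(0 - 2) = 0.940500
L_2(0.1) = (0.1 - (-1))/(1 - (-1)) × (0.1 - 0)/(1 - 0) × (0.1 - 2)/(1 - 2) = 0.104500
L_3(0.1) = (0.1 - (-1))/(2 - (-1)) × (0.1 - 0)/(2 - 0) × (0.1 - 1)/(2 - 1) = -0.016500

P(0.1) = (-5)×L_0(0.1) + (-8)×L_1(0.1) + (-5)×L_2(0.1) + 7×L_3(0.1)
P(0.1) = -8.019500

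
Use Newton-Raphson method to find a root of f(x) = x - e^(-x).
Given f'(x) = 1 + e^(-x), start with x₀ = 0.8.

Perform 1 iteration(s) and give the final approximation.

f(x) = x - e^(-x)
f'(x) = 1 + e^(-x)
x₀ = 0.8

Newton-Raphson formula: x_{n+1} = x_n - f(x_n)/f'(x_n)

Iteration 1:
  f(0.800000) = 0.350671
  f'(0.800000) = 1.449329
  x_1 = 0.800000 - 0.350671/1.449329 = 0.558046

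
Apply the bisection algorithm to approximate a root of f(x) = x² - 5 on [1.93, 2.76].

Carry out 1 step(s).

f(x) = x² - 5
Initial interval: [1.93, 2.76]

Iteration 1:
  c_1 = (1.930000 + 2.760000)/2 = 2.345000
  f(c_1) = f(2.345000) = 0.499025
  f(a) × f(c) < 0, new interval: [1.930000, 2.345000]

After 1 iteration(s), the approximation is c_1 = 2.345000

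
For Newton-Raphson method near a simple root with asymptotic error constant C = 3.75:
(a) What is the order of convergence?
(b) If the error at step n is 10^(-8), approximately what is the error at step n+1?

(a) Newton-Raphson has quadratic (order 2) convergence near simple roots.
    This means |e_{n+1}| ≈ C|e_n|².

(b) With |e_n| = 10^(-8) and C = 3.75:
    |e_{n+1}| ≈ 3.75 × (10^(-8))² = 3.75 × 10^(-16)

(a) 2 (quadratic); (b) |e_{n+1}| ≈ 3.750e-16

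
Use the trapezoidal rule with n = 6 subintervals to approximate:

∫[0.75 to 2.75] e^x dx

f(x) = e^x
a = 0.75, b = 2.75, n = 6
h = (b - a)/n = 0.333333

Trapezoidal rule: (h/2)[f(x₀) + 2f(x₁) + 2f(x₂) + ... + f(xₙ)]

x_0 = 0.7500, f(x_0) = 2.117000, coefficient = 1
x_1 = 1.0833, f(x_1) = 2.954512, coefficient = 2
x_2 = 1.4167, f(x_2) = 4.123353, coefficient = 2
x_3 = 1.7500, f(x_3) = 5.754603, coefficient = 2
x_4 = 2.0833, f(x_4) = 8.031195, coefficient = 2
x_5 = 2.4167, f(x_5) = 11.208436, coefficient = 2
x_6 = 2.7500, f(x_6) = 15.642632, coefficient = 1

I ≈ (0.333333/2) × 81.903827 = 13.650638
Exact value: 13.525632
Error: 0.125006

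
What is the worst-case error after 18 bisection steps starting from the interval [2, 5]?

Bisection error bound: |error| ≤ (b-a)/2^n
|error| ≤ (5 - 2)/2^18 = 3/2^18
|error| ≤ 0.0000114441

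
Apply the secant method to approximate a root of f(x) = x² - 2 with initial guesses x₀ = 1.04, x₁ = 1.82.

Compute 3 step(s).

f(x) = x² - 2
x₀ = 1.04, x₁ = 1.82

Secant formula: x_{n+1} = x_n - f(x_n)(x_n - x_{n-1})/(f(x_n) - f(x_{n-1}))

Iteration 1:
  f(1.040000) = -0.918400
  f(1.820000) = 1.312400
  x_2 = 1.820000 - 1.312400×(1.820000 - 1.040000)/(1.312400 - (-0.918400))
       = 1.361119
Iteration 2:
  f(1.820000) = 1.312400
  f(1.361119) = -0.147355
  x_3 = 1.361119 - (-0.147355)×(1.361119 - 1.820000)/(-0.147355 - 1.312400)
       = 1.407441
Iteration 3:
  f(1.361119) = -0.147355
  f(1.407441) = -0.019111
  x_4 = 1.407441 - (-0.019111)×(1.407441 - 1.361119)/(-0.019111 - (-0.147355))
       = 1.414343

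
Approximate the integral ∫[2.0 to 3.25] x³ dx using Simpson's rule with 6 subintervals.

f(x) = x³
a = 2.0, b = 3.25, n = 6
h = (b - a)/n = 0.208333

Simpson's rule: (h/3)[f(x₀) + 4f(x₁) + 2f(x₂) + ... + f(xₙ)]

x_0 = 2.0000, f(x_0) = 8.000000, coefficient = 1
x_1 = 2.2083, f(x_1) = 10.769459, coefficient = 4
x_2 = 2.4167, f(x_2) = 14.114005, coefficient = 2
x_3 = 2.6250, f(x_3) = 18.087891, coefficient = 4
x_4 = 2.8333, f(x_4) = 22.745370, coefficient = 2
x_5 = 3.0417, f(x_5) = 28.140697, coefficient = 4
x_6 = 3.2500, f(x_6) = 34.328125, coefficient = 1

I ≈ (0.208333/3) × 344.039063 = 23.891602
Exact value: 23.891602
Error: 0.000000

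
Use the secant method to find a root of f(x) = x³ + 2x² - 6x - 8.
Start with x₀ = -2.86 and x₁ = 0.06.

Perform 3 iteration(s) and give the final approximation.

f(x) = x³ + 2x² - 6x - 8
x₀ = -2.86, x₁ = 0.06

Secant formula: x_{n+1} = x_n - f(x_n)(x_n - x_{n-1})/(f(x_n) - f(x_{n-1}))

Iteration 1:
  f(-2.860000) = 2.125544
  f(0.060000) = -8.352584
  x_2 = 0.060000 - (-8.352584)×(0.060000 - (-2.860000))/(-8.352584 - 2.125544)
       = -2.267662
Iteration 2:
  f(0.060000) = -8.352584
  f(-2.267662) = 4.229576
  x_3 = -2.267662 - 4.229576×(-2.267662 - 0.060000)/(4.229576 - (-8.352584))
       = -1.485203
Iteration 3:
  f(-2.267662) = 4.229576
  f(-1.485203) = 2.046774
  x_4 = -1.485203 - 2.046774×(-1.485203 - (-2.267662))/(2.046774 - 4.229576)
       = -0.751506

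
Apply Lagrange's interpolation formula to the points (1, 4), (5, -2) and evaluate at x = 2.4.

Lagrange interpolation formula:
P(x) = Σ yᵢ × Lᵢ(x)
where Lᵢ(x) = Π_{j≠i} (x - xⱼ)/(xᵢ - xⱼ)

L_0(2.4) = (2.4 - 5)/(1 - 5) = 0.650000
L_1(2.4) = (2.4 - 1)/(5 - 1) = 0.350000

P(2.4) = 4×L_0(2.4) + (-2)×L_1(2.4)
P(2.4) = 1.900000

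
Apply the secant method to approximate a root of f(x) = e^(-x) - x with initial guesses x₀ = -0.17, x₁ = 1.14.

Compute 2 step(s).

f(x) = e^(-x) - x
x₀ = -0.17, x₁ = 1.14

Secant formula: x_{n+1} = x_n - f(x_n)(x_n - x_{n-1})/(f(x_n) - f(x_{n-1}))

Iteration 1:
  f(-0.170000) = 1.355305
  f(1.140000) = -0.820181
  x_2 = 1.140000 - (-0.820181)×(1.140000 - (-0.170000))/(-0.820181 - 1.355305)
       = 0.646116
Iteration 2:
  f(1.140000) = -0.820181
  f(0.646116) = -0.122039
  x_3 = 0.646116 - (-0.122039)×(0.646116 - 1.140000)/(-0.122039 - (-0.820181))
       = 0.559783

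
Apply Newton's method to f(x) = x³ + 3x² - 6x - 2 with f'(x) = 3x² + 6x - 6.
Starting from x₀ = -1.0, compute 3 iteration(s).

f(x) = x³ + 3x² - 6x - 2
f'(x) = 3x² + 6x - 6
x₀ = -1.0

Newton-Raphson formula: x_{n+1} = x_n - f(x_n)/f'(x_n)

Iteration 1:
  f(-1.000000) = 6.000000
  f'(-1.000000) = -9.000000
  x_1 = -1.000000 - 6.000000/(-9.000000) = -0.333333
Iteration 2:
  f(-0.333333) = 0.296296
  f'(-0.333333) = -7.666667
  x_2 = -0.333333 - 0.296296/(-7.666667) = -0.294686
Iteration 3:
  f(-0.294686) = 0.003045
  f'(-0.294686) = -7.507596
  x_3 = -0.294686 - 0.003045/(-7.507596) = -0.294280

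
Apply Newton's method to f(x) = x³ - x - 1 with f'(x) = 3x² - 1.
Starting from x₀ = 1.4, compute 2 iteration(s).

f(x) = x³ - x - 1
f'(x) = 3x² - 1
x₀ = 1.4

Newton-Raphson formula: x_{n+1} = x_n - f(x_n)/f'(x_n)

Iteration 1:
  f(1.400000) = 0.344000
  f'(1.400000) = 4.880000
  x_1 = 1.400000 - 0.344000/4.880000 = 1.329508
Iteration 2:
  f(1.329508) = 0.020520
  f'(1.329508) = 4.302776
  x_2 = 1.329508 - 0.020520/4.302776 = 1.324739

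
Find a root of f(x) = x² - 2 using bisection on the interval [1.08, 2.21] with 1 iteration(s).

f(x) = x² - 2
Initial interval: [1.08, 2.21]

Iteration 1:
  c_1 = (1.080000 + 2.210000)/2 = 1.645000
  f(c_1) = f(1.645000) = 0.706025
  f(a) × f(c) < 0, new interval: [1.080000, 1.645000]

After 1 iteration(s), the approximation is c_1 = 1.645000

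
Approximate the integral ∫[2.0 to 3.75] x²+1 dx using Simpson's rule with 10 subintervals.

f(x) = x²+1
a = 2.0, b = 3.75, n = 10
h = (b - a)/n = 0.175000

Simpson's rule: (h/3)[f(x₀) + 4f(x₁) + 2f(x₂) + ... + f(xₙ)]

x_0 = 2.0000, f(x_0) = 5.000000, coefficient = 1
x_1 = 2.1750, f(x_1) = 5.730625, coefficient = 4
x_2 = 2.3500, f(x_2) = 6.522500, coefficient = 2
x_3 = 2.5250, f(x_3) = 7.375625, coefficient = 4
x_4 = 2.7000, f(x_4) = 8.290000, coefficient = 2
x_5 = 2.8750, f(x_5) = 9.265625, coefficient = 4
x_6 = 3.0500, f(x_6) = 10.302500, coefficient = 2
x_7 = 3.2250, f(x_7) = 11.400625, coefficient = 4
x_8 = 3.4000, f(x_8) = 12.560000, coefficient = 2
x_9 = 3.5750, f(x_9) = 13.780625, coefficient = 4
x_10 = 3.7500, f(x_10) = 15.062500, coefficient = 1

I ≈ (0.175000/3) × 285.625000 = 16.661458
Exact value: 16.661458
Error: 0.000000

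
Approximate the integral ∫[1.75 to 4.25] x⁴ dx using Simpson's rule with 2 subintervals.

f(x) = x⁴
a = 1.75, b = 4.25, n = 2
h = (b - a)/n = 1.250000

Simpson's rule: (h/3)[f(x₀) + 4f(x₁) + 2f(x₂) + ... + f(xₙ)]

x_0 = 1.7500, f(x_0) = 9.378906, coefficient = 1
x_1 = 3.0000, f(x_1) = 81.000000, coefficient = 4
x_2 = 4.2500, f(x_2) = 326.253906, coefficient = 1

I ≈ (1.250000/3) × 659.632812 = 274.847005
Exact value: 274.033203
Error: 0.813802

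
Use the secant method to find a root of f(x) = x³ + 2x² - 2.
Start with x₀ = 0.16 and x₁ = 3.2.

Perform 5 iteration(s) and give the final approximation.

f(x) = x³ + 2x² - 2
x₀ = 0.16, x₁ = 3.2

Secant formula: x_{n+1} = x_n - f(x_n)(x_n - x_{n-1})/(f(x_n) - f(x_{n-1}))

Iteration 1:
  f(0.160000) = -1.944704
  f(3.200000) = 51.248000
  x_2 = 3.200000 - 51.248000×(3.200000 - 0.160000)/(51.248000 - (-1.944704))
       = 0.271141
Iteration 2:
  f(3.200000) = 51.248000
  f(0.271141) = -1.833031
  x_3 = 0.271141 - (-1.833031)×(0.271141 - 3.200000)/(-1.833031 - 51.248000)
       = 0.372283
Iteration 3:
  f(0.271141) = -1.833031
  f(0.372283) = -1.671215
  x_4 = 0.372283 - (-1.671215)×(0.372283 - 0.271141)/(-1.671215 - (-1.833031))
       = 1.416857
Iteration 4:
  f(0.372283) = -1.671215
  f(1.416857) = 4.859284
  x_5 = 1.416857 - 4.859284×(1.416857 - 0.372283)/(4.859284 - (-1.671215))
       = 0.639599
Iteration 5:
  f(1.416857) = 4.859284
  f(0.639599) = -0.920175
  x_6 = 0.639599 - (-0.920175)×(0.639599 - 1.416857)/(-0.920175 - 4.859284)
       = 0.763350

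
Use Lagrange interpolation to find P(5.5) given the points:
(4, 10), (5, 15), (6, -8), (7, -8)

Lagrange interpolation formula:
P(x) = Σ yᵢ × Lᵢ(x)
where Lᵢ(x) = Π_{j≠i} (x - xⱼ)/(xᵢ - xⱼ)

L_0(5.5) = (5.5 - 5)/(4 - 5) × (5.5 - 6)/(4 - 6) × (5.5 - 7)/(4 - 7) = -0.062500
L_1(5.5) = (5.5 - 4)/(5 - 4) × (5.5 - 6)/(5 - 6) × (5.5 - 7)/(5 - 7) = 0.562500
L_2(5.5) = (5.5 - 4)/(6 - 4) × (5.5 - 5)/(6 - 5) × (5.5 - 7)/(6 - 7) = 0.562500
L_3(5.5) = (5.5 - 4)/(7 - 4) × (5.5 - 5)/(7 - 5) × (5.5 - 6)/(7 - 6) = -0.062500

P(5.5) = 10×L_0(5.5) + 15×L_1(5.5) + (-8)×L_2(5.5) + (-8)×L_3(5.5)
P(5.5) = 3.812500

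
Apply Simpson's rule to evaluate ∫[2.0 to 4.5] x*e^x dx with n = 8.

f(x) = x*e^x
a = 2.0, b = 4.5, n = 8
h = (b - a)/n = 0.312500

Simpson's rule: (h/3)[f(x₀) + 4f(x₁) + 2f(x₂) + ... + f(xₙ)]

x_0 = 2.0000, f(x_0) = 14.778112, coefficient = 1
x_1 = 2.3125, f(x_1) = 23.355423, coefficient = 4
x_2 = 2.6250, f(x_2) = 36.237007, coefficient = 2
x_3 = 2.9375, f(x_3) = 55.426559, coefficient = 4
x_4 = 3.2500, f(x_4) = 83.818605, coefficient = 2
x_5 = 3.5625, f(x_5) = 125.582454, coefficient = 4
x_6 = 3.8750, f(x_6) = 186.707956, coefficient = 2
x_7 = 4.1875, f(x_7) = 275.780124, coefficient = 4
x_8 = 4.5000, f(x_8) = 405.077091, coefficient = 1

I ≈ (0.312500/3) × 2953.960577 = 307.704227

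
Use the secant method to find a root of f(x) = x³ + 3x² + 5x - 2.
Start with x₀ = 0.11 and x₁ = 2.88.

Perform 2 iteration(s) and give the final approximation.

f(x) = x³ + 3x² + 5x - 2
x₀ = 0.11, x₁ = 2.88

Secant formula: x_{n+1} = x_n - f(x_n)(x_n - x_{n-1})/(f(x_n) - f(x_{n-1}))

Iteration 1:
  f(0.110000) = -1.412369
  f(2.880000) = 61.171072
  x_2 = 2.880000 - 61.171072×(2.880000 - 0.110000)/(61.171072 - (-1.412369))
       = 0.172513
Iteration 2:
  f(2.880000) = 61.171072
  f(0.172513) = -1.043020
  x_3 = 0.172513 - (-1.043020)×(0.172513 - 2.880000)/(-1.043020 - 61.171072)
       = 0.217904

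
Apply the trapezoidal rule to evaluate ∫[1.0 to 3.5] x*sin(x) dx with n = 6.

f(x) = x*sin(x)
a = 1.0, b = 3.5, n = 6
h = (b - a)/n = 0.416667

Trapezoidal rule: (h/2)[f(x₀) + 2f(x₁) + 2f(x₂) + ... + f(xₙ)]

x_0 = 1.0000, f(x_0) = 0.841471, coefficient = 1
x_1 = 1.4167, f(x_1) = 1.399873, coefficient = 2
x_2 = 1.8333, f(x_2) = 1.770514, coefficient = 2
x_3 = 2.2500, f(x_3) = 1.750665, coefficient = 2
x_4 = 2.6667, f(x_4) = 1.219394, coefficient = 2
x_5 = 3.0833, f(x_5) = 0.179531, coefficient = 2
x_6 = 3.5000, f(x_6) = -1.227741, coefficient = 1

I ≈ (0.416667/2) × 12.253682 = 2.552850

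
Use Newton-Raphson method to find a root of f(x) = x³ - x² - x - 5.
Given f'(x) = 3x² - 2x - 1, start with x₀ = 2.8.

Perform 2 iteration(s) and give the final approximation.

f(x) = x³ - x² - x - 5
f'(x) = 3x² - 2x - 1
x₀ = 2.8

Newton-Raphson formula: x_{n+1} = x_n - f(x_n)/f'(x_n)

Iteration 1:
  f(2.800000) = 6.312000
  f'(2.800000) = 16.920000
  x_1 = 2.800000 - 6.312000/16.920000 = 2.426950
Iteration 2:
  f(2.426950) = 0.977913
  f'(2.426950) = 11.816363
  x_2 = 2.426950 - 0.977913/11.816363 = 2.344191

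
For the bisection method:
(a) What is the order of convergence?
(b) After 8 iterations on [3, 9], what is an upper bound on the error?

(a) Bisection has linear (order 1) convergence; the error is halved each step.

(b) Error bound = (b-a)/2^n = (9 - 3)/2^{8}
    = 6/2^{8}

(a) 1 (linear); (b) error ≤ 2.34e-02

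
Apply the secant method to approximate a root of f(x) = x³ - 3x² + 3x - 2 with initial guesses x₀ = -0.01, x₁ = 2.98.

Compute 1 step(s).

f(x) = x³ - 3x² + 3x - 2
x₀ = -0.01, x₁ = 2.98

Secant formula: x_{n+1} = x_n - f(x_n)(x_n - x_{n-1})/(f(x_n) - f(x_{n-1}))

Iteration 1:
  f(-0.010000) = -2.030301
  f(2.980000) = 6.762392
  x_2 = 2.980000 - 6.762392×(2.980000 - (-0.010000))/(6.762392 - (-2.030301))
       = 0.680414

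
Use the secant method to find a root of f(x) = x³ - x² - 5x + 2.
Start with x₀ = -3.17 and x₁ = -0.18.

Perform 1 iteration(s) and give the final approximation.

f(x) = x³ - x² - 5x + 2
x₀ = -3.17, x₁ = -0.18

Secant formula: x_{n+1} = x_n - f(x_n)(x_n - x_{n-1})/(f(x_n) - f(x_{n-1}))

Iteration 1:
  f(-3.170000) = -24.053913
  f(-0.180000) = 2.861768
  x_2 = -0.180000 - 2.861768×(-0.180000 - (-3.170000))/(2.861768 - (-24.053913))
       = -0.497907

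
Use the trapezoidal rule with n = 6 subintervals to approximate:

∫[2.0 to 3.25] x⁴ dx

f(x) = x⁴
a = 2.0, b = 3.25, n = 6
h = (b - a)/n = 0.208333

Trapezoidal rule: (h/2)[f(x₀) + 2f(x₁) + 2f(x₂) + ... + f(xₙ)]

x_0 = 2.0000, f(x_0) = 16.000000, coefficient = 1
x_1 = 2.2083, f(x_1) = 23.782555, coefficient = 2
x_2 = 2.4167, f(x_2) = 34.108845, coefficient = 2
x_3 = 2.6250, f(x_3) = 47.480713, coefficient = 2
x_4 = 2.8333, f(x_4) = 64.445216, coefficient = 2
x_5 = 3.0417, f(x_5) = 85.594621, coefficient = 2
x_6 = 3.2500, f(x_6) = 111.566406, coefficient = 1

I ≈ (0.208333/2) × 638.390306 = 66.498990
Exact value: 66.118164
Error: 0.380826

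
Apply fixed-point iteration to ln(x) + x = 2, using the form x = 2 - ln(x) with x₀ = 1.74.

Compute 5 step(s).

Equation: ln(x) + x = 2
Fixed-point form: x = 2 - ln(x)
x₀ = 1.74

x_1 = g(1.740000) = 1.446115
x_2 = g(1.446115) = 1.631119
x_3 = g(1.631119) = 1.510733
x_4 = g(1.510733) = 1.587405
x_5 = g(1.587405) = 1.537900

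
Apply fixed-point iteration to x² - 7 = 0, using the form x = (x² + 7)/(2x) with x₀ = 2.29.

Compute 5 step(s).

Equation: x² - 7 = 0
Fixed-point form: x = (x² + 7)/(2x)
x₀ = 2.29

x_1 = g(2.290000) = 2.673384
x_2 = g(2.673384) = 2.645894
x_3 = g(2.645894) = 2.645751
x_4 = g(2.645751) = 2.645751
x_5 = g(2.645751) = 2.645751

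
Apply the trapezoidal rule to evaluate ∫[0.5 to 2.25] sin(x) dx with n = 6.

f(x) = sin(x)
a = 0.5, b = 2.25, n = 6
h = (b - a)/n = 0.291667

Trapezoidal rule: (h/2)[f(x₀) + 2f(x₁) + 2f(x₂) + ... + f(xₙ)]

x_0 = 0.5000, f(x_0) = 0.479426, coefficient = 1
x_1 = 0.7917, f(x_1) = 0.711525, coefficient = 2
x_2 = 1.0833, f(x_2) = 0.883524, coefficient = 2
x_3 = 1.3750, f(x_3) = 0.980893, coefficient = 2
x_4 = 1.6667, f(x_4) = 0.995408, coefficient = 2
x_5 = 1.9583, f(x_5) = 0.925843, coefficient = 2
x_6 = 2.2500, f(x_6) = 0.778073, coefficient = 1

I ≈ (0.291667/2) × 10.251885 = 1.495067
Exact value: 1.505756
Error: 0.010690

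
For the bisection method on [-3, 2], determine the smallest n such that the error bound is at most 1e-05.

We need (b-a)/2^n ≤ 1e-05
(2 - (-3))/2^n ≤ 1e-05
5/2^n ≤ 1e-05
2^n ≥ 500000
n ≥ log₂(500000) = 18.93
n ≥ 19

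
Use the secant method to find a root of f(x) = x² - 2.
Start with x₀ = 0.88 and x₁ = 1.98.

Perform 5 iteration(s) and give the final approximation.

f(x) = x² - 2
x₀ = 0.88, x₁ = 1.98

Secant formula: x_{n+1} = x_n - f(x_n)(x_n - x_{n-1})/(f(x_n) - f(x_{n-1}))

Iteration 1:
  f(0.880000) = -1.225600
  f(1.980000) = 1.920400
  x_2 = 1.980000 - 1.920400×(1.980000 - 0.880000)/(1.920400 - (-1.225600))
       = 1.308531
Iteration 2:
  f(1.980000) = 1.920400
  f(1.308531) = -0.287745
  x_3 = 1.308531 - (-0.287745)×(1.308531 - 1.980000)/(-0.287745 - 1.920400)
       = 1.396031
Iteration 3:
  f(1.308531) = -0.287745
  f(1.396031) = -0.051097
  x_4 = 1.396031 - (-0.051097)×(1.396031 - 1.308531)/(-0.051097 - (-0.287745))
       = 1.414924
Iteration 4:
  f(1.396031) = -0.051097
  f(1.414924) = 0.002010
  x_5 = 1.414924 - 0.002010×(1.414924 - 1.396031)/(0.002010 - (-0.051097))
       = 1.414209
Iteration 5:
  f(1.414924) = 0.002010
  f(1.414209) = -0.000013
  x_6 = 1.414209 - (-0.000013)×(1.414209 - 1.414924)/(-0.000013 - 0.002010)
       = 1.414214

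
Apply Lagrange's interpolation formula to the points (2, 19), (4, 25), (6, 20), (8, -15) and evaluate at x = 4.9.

Lagrange interpolation formula:
P(x) = Σ yᵢ × Lᵢ(x)
where Lᵢ(x) = Π_{j≠i} (x - xⱼ)/(xᵢ - xⱼ)

L_0(4.9) = (4.9 - 4)/(2 - 4) × (4.9 - 6)/(2 - 6) × (4.9 - 8)/(2 - 8) = -0.063937
L_1(4.9) = (4.9 - 2)/(4 - 2) × (4.9 - 6)/(4 - 6) × (4.9 - 8)/(4 - 8) = 0.618062
L_2(4.9) = (4.9 - 2)/(6 - 2) × (4.9 - 4)/(6 - 4) × (4.9 - 8)/(6 - 8) = 0.505688
L_3(4.9) = (4.9 - 2)/(8 - 2) × (4.9 - 4)/(8 - 4) × (4.9 - 6)/(8 - 6) = -0.059813

P(4.9) = 19×L_0(4.9) + 25×L_1(4.9) + 20×L_2(4.9) + (-15)×L_3(4.9)
P(4.9) = 25.247688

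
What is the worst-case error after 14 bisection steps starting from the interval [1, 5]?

Bisection error bound: |error| ≤ (b-a)/2^n
|error| ≤ (5 - 1)/2^14 = 4/2^14
|error| ≤ 0.0002441406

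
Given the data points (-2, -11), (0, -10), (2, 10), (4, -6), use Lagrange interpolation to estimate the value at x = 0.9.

Lagrange interpolation formula:
P(x) = Σ yᵢ × Lᵢ(x)
where Lᵢ(x) = Π_{j≠i} (x - xⱼ)/(xᵢ - xⱼ)

L_0(0.9) = (0.9 - 0)/(-2 - 0) × (0.9 - 2)/(-2 - 2) × (0.9 - 4)/(-2 - 4) = -0.063938
L_1(0.9) = (0.9 - (-2))/(0 - (-2)) × (0.9 - 2)/(0 - 2) × (0.9 - 4)/(0 - 4) = 0.618062
L_2(0.9) = (0.9 - (-2))/(2 - (-2)) × (0.9 - 0)/(2 - 0) × (0.9 - 4)/(2 - 4) = 0.505687
L_3(0.9) = (0.9 - (-2))/(4 - (-2)) × (0.9 - 0)/(4 - 0) × (0.9 - 2)/(4 - 2) = -0.059813

P(0.9) = (-11)×L_0(0.9) + (-10)×L_1(0.9) + 10×L_2(0.9) + (-6)×L_3(0.9)
P(0.9) = -0.061562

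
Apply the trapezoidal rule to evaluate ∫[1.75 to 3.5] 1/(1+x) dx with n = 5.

f(x) = 1/(1+x)
a = 1.75, b = 3.5, n = 5
h = (b - a)/n = 0.350000

Trapezoidal rule: (h/2)[f(x₀) + 2f(x₁) + 2f(x₂) + ... + f(xₙ)]

x_0 = 1.7500, f(x_0) = 0.363636, coefficient = 1
x_1 = 2.1000, f(x_1) = 0.322581, coefficient = 2
x_2 = 2.4500, f(x_2) = 0.289855, coefficient = 2
x_3 = 2.8000, f(x_3) = 0.263158, coefficient = 2
x_4 = 3.1500, f(x_4) = 0.240964, coefficient = 2
x_5 = 3.5000, f(x_5) = 0.222222, coefficient = 1

I ≈ (0.350000/2) × 2.818974 = 0.493320
Exact value: 0.492476
Error: 0.000844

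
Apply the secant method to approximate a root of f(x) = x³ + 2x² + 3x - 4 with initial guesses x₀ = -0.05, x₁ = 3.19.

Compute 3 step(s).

f(x) = x³ + 2x² + 3x - 4
x₀ = -0.05, x₁ = 3.19

Secant formula: x_{n+1} = x_n - f(x_n)(x_n - x_{n-1})/(f(x_n) - f(x_{n-1}))

Iteration 1:
  f(-0.050000) = -4.145125
  f(3.190000) = 58.383959
  x_2 = 3.190000 - 58.383959×(3.190000 - (-0.050000))/(58.383959 - (-4.145125))
       = 0.164783
Iteration 2:
  f(3.190000) = 58.383959
  f(0.164783) = -3.446868
  x_3 = 0.164783 - (-3.446868)×(0.164783 - 3.190000)/(-3.446868 - 58.383959)
       = 0.333429
Iteration 3:
  f(0.164783) = -3.446868
  f(0.333429) = -2.740293
  x_4 = 0.333429 - (-2.740293)×(0.333429 - 0.164783)/(-2.740293 - (-3.446868))
       = 0.987484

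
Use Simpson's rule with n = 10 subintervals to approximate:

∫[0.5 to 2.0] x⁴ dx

f(x) = x⁴
a = 0.5, b = 2.0, n = 10
h = (b - a)/n = 0.150000

Simpson's rule: (h/3)[f(x₀) + 4f(x₁) + 2f(x₂) + ... + f(xₙ)]

x_0 = 0.5000, f(x_0) = 0.062500, coefficient = 1
x_1 = 0.6500, f(x_1) = 0.178506, coefficient = 4
x_2 = 0.8000, f(x_2) = 0.409600, coefficient = 2
x_3 = 0.9500, f(x_3) = 0.814506, coefficient = 4
x_4 = 1.1000, f(x_4) = 1.464100, coefficient = 2
x_5 = 1.2500, f(x_5) = 2.441406, coefficient = 4
x_6 = 1.4000, f(x_6) = 3.841600, coefficient = 2
x_7 = 1.5500, f(x_7) = 5.772006, coefficient = 4
x_8 = 1.7000, f(x_8) = 8.352100, coefficient = 2
x_9 = 1.8500, f(x_9) = 11.713506, coefficient = 4
x_10 = 2.0000, f(x_10) = 16.000000, coefficient = 1

I ≈ (0.150000/3) × 127.877025 = 6.393851
Exact value: 6.393750
Error: 0.000101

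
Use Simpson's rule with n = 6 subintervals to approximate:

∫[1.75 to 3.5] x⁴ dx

f(x) = x⁴
a = 1.75, b = 3.5, n = 6
h = (b - a)/n = 0.291667

Simpson's rule: (h/3)[f(x₀) + 4f(x₁) + 2f(x₂) + ... + f(xₙ)]

x_0 = 1.7500, f(x_0) = 9.378906, coefficient = 1
x_1 = 2.0417, f(x_1) = 17.375582, coefficient = 4
x_2 = 2.3333, f(x_2) = 29.641975, coefficient = 2
x_3 = 2.6250, f(x_3) = 47.480713, coefficient = 4
x_4 = 2.9167, f(x_4) = 72.368104, coefficient = 2
x_5 = 3.2083, f(x_5) = 105.954141, coefficient = 4
x_6 = 3.5000, f(x_6) = 150.062500, coefficient = 1

I ≈ (0.291667/3) × 1046.703306 = 101.762821
Exact value: 101.761133
Error: 0.001689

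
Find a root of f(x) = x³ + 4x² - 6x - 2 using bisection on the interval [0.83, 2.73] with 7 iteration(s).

f(x) = x³ + 4x² - 6x - 2
Initial interval: [0.83, 2.73]

Iteration 1:
  c_1 = (0.830000 + 2.730000)/2 = 1.780000
  f(c_1) = f(1.780000) = 5.633352
  f(a) × f(c) < 0, new interval: [0.830000, 1.780000]
Iteration 2:
  c_2 = (0.830000 + 1.780000)/2 = 1.305000
  f(c_2) = f(1.305000) = -0.795452
  f(a) × f(c) ≥ 0, new interval: [1.305000, 1.780000]
Iteration 3:
  c_3 = (1.305000 + 1.780000)/2 = 1.542500
  f(c_3) = f(1.542500) = 1.932305
  f(a) × f(c) < 0, new interval: [1.305000, 1.542500]
Iteration 4:
  c_4 = (1.305000 + 1.542500)/2 = 1.423750
  f(c_4) = f(1.423750) = 0.451789
  f(a) × f(c) < 0, new interval: [1.305000, 1.423750]
Iteration 5:
  c_5 = (1.305000 + 1.423750)/2 = 1.364375
  f(c_5) = f(1.364375) = -0.200363
  f(a) × f(c) ≥ 0, new interval: [1.364375, 1.423750]
Iteration 6:
  c_6 = (1.364375 + 1.423750)/2 = 1.394062
  f(c_6) = f(1.394062) = 0.118501
  f(a) × f(c) < 0, new interval: [1.364375, 1.394062]
Iteration 7:
  c_7 = (1.364375 + 1.394062)/2 = 1.379219
  f(c_7) = f(1.379219) = -0.042724
  f(a) × f(c) ≥ 0, new interval: [1.379219, 1.394062]

After 7 iteration(s), the approximation is c_7 = 1.379219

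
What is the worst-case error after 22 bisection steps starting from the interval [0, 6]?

Bisection error bound: |error| ≤ (b-a)/2^n
|error| ≤ (6 - 0)/2^22 = 6/2^22
|error| ≤ 0.0000014305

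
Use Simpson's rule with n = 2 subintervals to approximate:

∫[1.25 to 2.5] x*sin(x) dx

f(x) = x*sin(x)
a = 1.25, b = 2.5, n = 2
h = (b - a)/n = 0.625000

Simpson's rule: (h/3)[f(x₀) + 4f(x₁) + 2f(x₂) + ... + f(xₙ)]

x_0 = 1.2500, f(x_0) = 1.186231, coefficient = 1
x_1 = 1.8750, f(x_1) = 1.788911, coefficient = 4
x_2 = 2.5000, f(x_2) = 1.496180, coefficient = 1

I ≈ (0.625000/3) × 9.838054 = 2.049595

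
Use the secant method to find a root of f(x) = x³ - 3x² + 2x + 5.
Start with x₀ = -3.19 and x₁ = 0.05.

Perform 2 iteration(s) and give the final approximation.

f(x) = x³ - 3x² + 2x + 5
x₀ = -3.19, x₁ = 0.05

Secant formula: x_{n+1} = x_n - f(x_n)(x_n - x_{n-1})/(f(x_n) - f(x_{n-1}))

Iteration 1:
  f(-3.190000) = -64.370059
  f(0.050000) = 5.092625
  x_2 = 0.050000 - 5.092625×(0.050000 - (-3.190000))/(5.092625 - (-64.370059))
       = -0.187539
Iteration 2:
  f(0.050000) = 5.092625
  f(-0.187539) = 4.512813
  x_3 = -0.187539 - 4.512813×(-0.187539 - 0.050000)/(4.512813 - 5.092625)
       = -2.036362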